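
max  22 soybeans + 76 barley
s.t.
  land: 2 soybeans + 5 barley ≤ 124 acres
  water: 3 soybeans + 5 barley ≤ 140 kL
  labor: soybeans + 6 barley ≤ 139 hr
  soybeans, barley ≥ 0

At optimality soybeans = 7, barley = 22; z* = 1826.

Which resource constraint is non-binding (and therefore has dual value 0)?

land: 124/124 (binding)
water: 131/140 (slack 9)
labor: 139/139 (binding)
By complementary slackness, a constraint with positive slack has shadow price 0 → water.

water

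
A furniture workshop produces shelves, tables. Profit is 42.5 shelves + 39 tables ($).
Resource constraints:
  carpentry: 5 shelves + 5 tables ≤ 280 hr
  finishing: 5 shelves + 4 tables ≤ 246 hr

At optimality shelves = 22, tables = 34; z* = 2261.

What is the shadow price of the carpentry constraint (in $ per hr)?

5

Check each constraint at x*: carpentry 280/280 (tight); finishing 246/246 (tight).
From A_Bᵀ y = c: 5·y_carpentry + 5·y_finishing = 42.5; 5·y_carpentry + 4·y_finishing = 39.
This yields shadow prices y_carpentry = 5, y_finishing = 3.5.
Shadow price of carpentry = 5.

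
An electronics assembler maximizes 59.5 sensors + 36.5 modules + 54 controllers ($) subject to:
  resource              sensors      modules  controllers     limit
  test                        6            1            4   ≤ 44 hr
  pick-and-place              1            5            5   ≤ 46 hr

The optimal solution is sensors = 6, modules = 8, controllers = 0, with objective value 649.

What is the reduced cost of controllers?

Both test and pick-and-place are binding at x*.
From A_Bᵀ y = c: 6·y_test + 1·y_pick-and-place = 59.5; 1·y_test + 5·y_pick-and-place = 36.5.
This yields shadow prices y_test = 9, y_pick-and-place = 5.5.
Reduced cost of controllers: c₃ − yᵀa₃ = 54 − (9·4 + 5.5·5) = 54 − 63.5 = -9.5.

-9.5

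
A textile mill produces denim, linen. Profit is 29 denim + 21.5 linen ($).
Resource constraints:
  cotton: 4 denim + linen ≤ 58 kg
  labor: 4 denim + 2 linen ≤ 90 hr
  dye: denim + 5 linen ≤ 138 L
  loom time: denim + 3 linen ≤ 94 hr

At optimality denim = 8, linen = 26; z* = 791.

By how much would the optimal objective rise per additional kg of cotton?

At the optimum: cotton uses 58 of 58 (binding); labor uses 84 of 90 (slack = 6); dye uses 138 of 138 (binding); loom time uses 86 of 94 (slack = 8).
Since labor, loom time are not tight, their duals are 0.
The binding rows give the dual system: 4·y_cotton + 1·y_dye = 29 and 1·y_cotton + 5·y_dye = 21.5.
→ y_cotton = 6.5 and y_dye = 3.
Shadow price of cotton = 6.5.

6.5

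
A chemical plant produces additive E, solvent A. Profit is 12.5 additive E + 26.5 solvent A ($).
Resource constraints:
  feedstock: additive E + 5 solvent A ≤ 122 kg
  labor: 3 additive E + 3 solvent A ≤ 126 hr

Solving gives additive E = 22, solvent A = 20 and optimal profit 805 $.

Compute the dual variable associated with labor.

Both feedstock and labor are binding at x*.
Dual feasibility on the basic columns requires 1·y_feedstock + 3·y_labor = 12.5, 5·y_feedstock + 3·y_labor = 26.5.
→ y_feedstock = 3.5 and y_labor = 3.
Shadow price of labor = 3.

3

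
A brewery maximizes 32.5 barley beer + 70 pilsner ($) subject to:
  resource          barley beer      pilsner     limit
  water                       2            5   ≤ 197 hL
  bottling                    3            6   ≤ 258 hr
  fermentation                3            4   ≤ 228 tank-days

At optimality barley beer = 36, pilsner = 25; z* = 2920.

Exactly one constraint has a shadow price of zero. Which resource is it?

fermentation

water: 197/197 (binding)
bottling: 258/258 (binding)
fermentation: 208/228 (slack 20)
By complementary slackness, a constraint with positive slack has shadow price 0 → fermentation.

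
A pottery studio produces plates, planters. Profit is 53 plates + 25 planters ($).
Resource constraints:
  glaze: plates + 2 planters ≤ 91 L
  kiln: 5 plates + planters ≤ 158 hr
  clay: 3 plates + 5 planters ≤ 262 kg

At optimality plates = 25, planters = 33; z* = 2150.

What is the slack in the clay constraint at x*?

22

clay used = 3·25 + 5·33 = 240; slack = 262 − 240 = 22.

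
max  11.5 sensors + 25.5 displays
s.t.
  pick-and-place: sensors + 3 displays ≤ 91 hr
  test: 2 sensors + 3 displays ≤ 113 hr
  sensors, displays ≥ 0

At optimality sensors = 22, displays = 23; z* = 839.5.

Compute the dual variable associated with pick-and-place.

Both pick-and-place and test are binding at x*.
From A_Bᵀ y = c: 1·y_pick-and-place + 2·y_test = 11.5; 3·y_pick-and-place + 3·y_test = 25.5.
Solving: y_pick-and-place = 5.5, y_test = 3.
Shadow price of pick-and-place = 5.5.

5.5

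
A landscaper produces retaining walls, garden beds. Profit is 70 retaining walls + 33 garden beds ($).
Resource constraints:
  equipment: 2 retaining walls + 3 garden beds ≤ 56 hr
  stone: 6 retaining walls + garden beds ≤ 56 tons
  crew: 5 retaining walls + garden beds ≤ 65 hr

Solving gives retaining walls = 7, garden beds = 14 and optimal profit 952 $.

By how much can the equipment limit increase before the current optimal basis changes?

Binding constraints: equipment, stone. The basis is B = [[2,3],[6,1]] with det -16.
Per unit increase in equipment, x* moves by d = (-0.0625, 0.375).
The basis stays optimal until retaining walls reaches 0; allowable increase = 112 hr.

112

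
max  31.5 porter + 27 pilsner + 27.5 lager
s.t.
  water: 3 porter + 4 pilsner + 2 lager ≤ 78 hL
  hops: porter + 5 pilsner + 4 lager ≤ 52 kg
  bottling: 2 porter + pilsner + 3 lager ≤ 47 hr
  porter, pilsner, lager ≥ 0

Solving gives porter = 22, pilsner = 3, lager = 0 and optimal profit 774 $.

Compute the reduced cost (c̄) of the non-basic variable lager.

-8.5

Binding: water and bottling. Non-binding: hops (15 unused).
Since hops is not tight, its dual is 0.
From A_Bᵀ y = c: 3·y_water + 2·y_bottling = 31.5; 4·y_water + 1·y_bottling = 27.
→ y_water = 4.5 and y_bottling = 9.
Reduced cost of lager: c₃ − yᵀa₃ = 27.5 − (4.5·2 + 9·3) = 27.5 − 36 = -8.5.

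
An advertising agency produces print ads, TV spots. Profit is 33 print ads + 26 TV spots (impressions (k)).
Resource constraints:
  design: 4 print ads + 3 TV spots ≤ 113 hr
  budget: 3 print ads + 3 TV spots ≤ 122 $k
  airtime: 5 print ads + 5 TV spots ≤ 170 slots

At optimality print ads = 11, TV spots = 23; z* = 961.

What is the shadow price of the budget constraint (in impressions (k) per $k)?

0

Check each constraint at x*: design 113/113 (tight); budget 102/122 (slack 20); airtime 170/170 (tight).
Since budget is not tight, its dual is 0.
The binding rows give the dual system: 4·y_design + 5·y_airtime = 33 and 3·y_design + 5·y_airtime = 26.
This yields shadow prices y_design = 7, y_airtime = 1.
Shadow price of budget = 0.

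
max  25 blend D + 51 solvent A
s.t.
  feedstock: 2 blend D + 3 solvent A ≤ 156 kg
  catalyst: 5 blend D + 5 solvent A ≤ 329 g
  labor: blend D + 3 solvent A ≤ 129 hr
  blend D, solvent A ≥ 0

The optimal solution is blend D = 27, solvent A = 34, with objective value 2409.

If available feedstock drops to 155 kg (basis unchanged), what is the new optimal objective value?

Binding: feedstock and labor. Non-binding: catalyst (24 unused).
Slack constraints have shadow price 0 (complementary slackness).
Dual feasibility on the basic columns requires 2·y_feedstock + 1·y_labor = 25, 3·y_feedstock + 3·y_labor = 51.
→ y_feedstock = 8 and y_labor = 9.
Δz = y_feedstock·Δb = 8 × (-1) = -8, so new z* = 2409 − 8 = 2401.

2401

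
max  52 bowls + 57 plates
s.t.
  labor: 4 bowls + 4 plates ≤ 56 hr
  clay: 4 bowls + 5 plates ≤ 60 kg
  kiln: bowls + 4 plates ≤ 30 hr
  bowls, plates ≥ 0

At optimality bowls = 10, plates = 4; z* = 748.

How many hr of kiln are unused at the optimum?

kiln used = 1·10 + 4·4 = 26; slack = 30 − 26 = 4.

4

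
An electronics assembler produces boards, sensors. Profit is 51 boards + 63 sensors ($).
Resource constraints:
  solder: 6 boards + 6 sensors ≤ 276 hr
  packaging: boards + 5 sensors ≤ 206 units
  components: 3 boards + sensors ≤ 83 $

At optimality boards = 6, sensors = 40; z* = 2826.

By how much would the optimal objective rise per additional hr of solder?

Check each constraint at x*: solder 276/276 (tight); packaging 206/206 (tight); components 58/83 (slack 25).
By complementary slackness, y = 0 for the non-binding constraint.
From A_Bᵀ y = c: 6·y_solder + 1·y_packaging = 51; 6·y_solder + 5·y_packaging = 63.
→ y_solder = 8 and y_packaging = 3.
Shadow price of solder = 8.

8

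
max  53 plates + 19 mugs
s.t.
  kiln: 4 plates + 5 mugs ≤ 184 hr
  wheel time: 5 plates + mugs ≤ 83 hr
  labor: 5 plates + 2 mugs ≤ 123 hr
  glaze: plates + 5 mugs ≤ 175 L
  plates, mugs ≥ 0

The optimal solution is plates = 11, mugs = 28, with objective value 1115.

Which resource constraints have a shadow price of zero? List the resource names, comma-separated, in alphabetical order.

glaze, labor

kiln: 184/184 (binding)
wheel time: 83/83 (binding)
labor: 111/123 (slack 12)
glaze: 151/175 (slack 24)
By complementary slackness, a constraint with positive slack has shadow price 0 → glaze, labor.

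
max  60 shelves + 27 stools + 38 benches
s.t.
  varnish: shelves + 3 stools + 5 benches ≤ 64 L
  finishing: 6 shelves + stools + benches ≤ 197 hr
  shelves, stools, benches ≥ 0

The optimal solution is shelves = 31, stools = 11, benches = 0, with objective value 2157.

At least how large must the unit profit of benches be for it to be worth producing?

Check each constraint at x*: varnish 64/64 (tight); finishing 197/197 (tight).
The binding rows give the dual system: 1·y_varnish + 6·y_finishing = 60 and 3·y_varnish + 1·y_finishing = 27.
→ y_varnish = 6 and y_finishing = 9.
benches enters the basis when its profit ≥ yᵀa₃ = 6·5 + 9·1 = 39.

39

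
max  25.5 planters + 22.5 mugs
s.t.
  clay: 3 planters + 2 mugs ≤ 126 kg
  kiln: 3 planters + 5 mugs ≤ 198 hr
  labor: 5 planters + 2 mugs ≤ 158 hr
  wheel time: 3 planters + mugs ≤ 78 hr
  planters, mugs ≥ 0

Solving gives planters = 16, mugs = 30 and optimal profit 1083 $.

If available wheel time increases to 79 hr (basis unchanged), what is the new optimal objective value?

Binding: kiln and wheel time. Non-binding: clay (18 unused), labor (18 unused).
Since clay, labor are not tight, their duals are 0.
From A_Bᵀ y = c: 3·y_kiln + 3·y_wheel time = 25.5; 5·y_kiln + 1·y_wheel time = 22.5.
Solving: y_kiln = 3.5, y_wheel time = 5.
Δz = y_wheel time·Δb = 5 × (1) = 5, so new z* = 1083 + 5 = 1088.

1088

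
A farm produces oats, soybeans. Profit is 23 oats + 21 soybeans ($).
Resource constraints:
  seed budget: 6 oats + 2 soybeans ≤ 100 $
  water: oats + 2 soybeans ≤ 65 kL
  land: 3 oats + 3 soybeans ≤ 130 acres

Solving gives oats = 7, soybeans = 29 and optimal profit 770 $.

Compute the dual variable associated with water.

8

At the optimum: seed budget uses 100 of 100 (binding); water uses 65 of 65 (binding); land uses 108 of 130 (slack = 22).
Slack constraints have shadow price 0 (complementary slackness).
Dual feasibility on the basic columns requires 6·y_seed budget + 1·y_water = 23, 2·y_seed budget + 2·y_water = 21.
This yields shadow prices y_seed budget = 2.5, y_water = 8.
Shadow price of water = 8.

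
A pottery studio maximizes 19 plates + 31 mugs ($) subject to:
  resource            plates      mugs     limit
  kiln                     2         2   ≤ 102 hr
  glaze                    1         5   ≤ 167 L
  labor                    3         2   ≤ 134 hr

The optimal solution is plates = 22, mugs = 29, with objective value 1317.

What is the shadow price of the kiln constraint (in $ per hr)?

Check each constraint at x*: kiln 102/102 (tight); glaze 167/167 (tight); labor 124/134 (slack 10).
Since labor is not tight, its dual is 0.
Dual feasibility on the basic columns requires 2·y_kiln + 1·y_glaze = 19, 2·y_kiln + 5·y_glaze = 31.
Solving: y_kiln = 8, y_glaze = 3.
Shadow price of kiln = 8.

8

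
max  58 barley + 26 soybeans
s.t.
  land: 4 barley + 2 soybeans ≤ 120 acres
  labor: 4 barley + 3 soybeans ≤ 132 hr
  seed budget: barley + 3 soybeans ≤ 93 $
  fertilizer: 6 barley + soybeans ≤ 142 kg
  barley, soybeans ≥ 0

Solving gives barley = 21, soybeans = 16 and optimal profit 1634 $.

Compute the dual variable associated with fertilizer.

Check each constraint at x*: land 116/120 (slack 4); labor 132/132 (tight); seed budget 69/93 (slack 24); fertilizer 142/142 (tight).
Since land, seed budget are not tight, their duals are 0.
Dual feasibility on the basic columns requires 4·y_labor + 6·y_fertilizer = 58, 3·y_labor + 1·y_fertilizer = 26.
This yields shadow prices y_labor = 7, y_fertilizer = 5.
Shadow price of fertilizer = 5.

5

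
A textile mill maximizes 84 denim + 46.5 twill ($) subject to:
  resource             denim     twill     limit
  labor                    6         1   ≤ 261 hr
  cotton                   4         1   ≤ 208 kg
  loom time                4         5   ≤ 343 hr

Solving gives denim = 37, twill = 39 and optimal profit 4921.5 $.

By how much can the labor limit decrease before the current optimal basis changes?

Binding constraints: labor, loom time. The basis is B = [[6,1],[4,5]] with det 26.
Per unit decrease in labor, x* moves by d = (-0.1923, 0.1538).
The basis stays optimal until denim reaches 0; allowable decrease = 192.4 hr.

192.4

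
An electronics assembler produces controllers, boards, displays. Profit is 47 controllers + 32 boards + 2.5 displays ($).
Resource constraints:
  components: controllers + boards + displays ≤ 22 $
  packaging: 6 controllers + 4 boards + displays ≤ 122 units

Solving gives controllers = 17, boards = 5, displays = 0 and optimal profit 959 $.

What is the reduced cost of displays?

Both components and packaging are binding at x*.
Dual feasibility on the basic columns requires 1·y_components + 6·y_packaging = 47, 1·y_components + 4·y_packaging = 32.
This yields shadow prices y_components = 2, y_packaging = 7.5.
Reduced cost of displays: c₃ − yᵀa₃ = 2.5 − (2·1 + 7.5·1) = 2.5 − 9.5 = -7.

-7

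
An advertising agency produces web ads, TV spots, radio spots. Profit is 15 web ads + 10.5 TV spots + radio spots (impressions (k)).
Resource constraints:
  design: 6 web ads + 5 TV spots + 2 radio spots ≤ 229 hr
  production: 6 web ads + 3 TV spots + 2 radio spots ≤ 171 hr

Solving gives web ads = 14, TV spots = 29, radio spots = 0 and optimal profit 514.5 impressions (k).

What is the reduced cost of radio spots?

-4

At the optimum: design uses 229 of 229 (binding); production uses 171 of 171 (binding).
The binding rows give the dual system: 6·y_design + 6·y_production = 15 and 5·y_design + 3·y_production = 10.5.
Solving: y_design = 1.5, y_production = 1.
Reduced cost of radio spots: c₃ − yᵀa₃ = 1 − (1.5·2 + 1·2) = 1 − 5 = -4.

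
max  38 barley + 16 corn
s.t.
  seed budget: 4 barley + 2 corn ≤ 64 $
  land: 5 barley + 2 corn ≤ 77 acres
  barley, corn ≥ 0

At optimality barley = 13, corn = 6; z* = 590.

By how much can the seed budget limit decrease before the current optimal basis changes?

Binding constraints: seed budget, land. The basis is B = [[4,2],[5,2]] with det -2.
Per unit decrease in seed budget, x* moves by d = (1, -2.5).
The basis stays optimal until corn reaches 0; allowable decrease = 2.4 $.

2.4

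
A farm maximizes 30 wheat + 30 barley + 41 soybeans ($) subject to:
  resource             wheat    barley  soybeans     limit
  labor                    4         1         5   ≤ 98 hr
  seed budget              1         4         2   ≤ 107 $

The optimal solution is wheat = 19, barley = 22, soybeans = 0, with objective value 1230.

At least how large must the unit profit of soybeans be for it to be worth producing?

At the optimum: labor uses 98 of 98 (binding); seed budget uses 107 of 107 (binding).
From A_Bᵀ y = c: 4·y_labor + 1·y_seed budget = 30; 1·y_labor + 4·y_seed budget = 30.
Solving: y_labor = 6, y_seed budget = 6.
soybeans enters the basis when its profit ≥ yᵀa₃ = 6·5 + 6·2 = 42.

42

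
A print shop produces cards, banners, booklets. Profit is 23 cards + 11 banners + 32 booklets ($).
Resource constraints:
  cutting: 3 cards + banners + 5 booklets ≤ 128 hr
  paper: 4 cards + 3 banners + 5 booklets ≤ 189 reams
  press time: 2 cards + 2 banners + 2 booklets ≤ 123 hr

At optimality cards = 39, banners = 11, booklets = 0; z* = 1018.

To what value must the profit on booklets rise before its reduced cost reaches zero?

35

Check each constraint at x*: cutting 128/128 (tight); paper 189/189 (tight); press time 100/123 (slack 23).
By complementary slackness, y = 0 for the non-binding constraint.
The binding rows give the dual system: 3·y_cutting + 4·y_paper = 23 and 1·y_cutting + 3·y_paper = 11.
→ y_cutting = 5 and y_paper = 2.
booklets enters the basis when its profit ≥ yᵀa₃ = 5·5 + 2·5 = 35.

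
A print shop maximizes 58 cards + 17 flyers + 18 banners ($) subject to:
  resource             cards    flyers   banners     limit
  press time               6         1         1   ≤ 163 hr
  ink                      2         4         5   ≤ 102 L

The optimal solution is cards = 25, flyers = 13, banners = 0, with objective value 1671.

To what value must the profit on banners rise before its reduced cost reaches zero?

19

Both press time and ink are binding at x*.
The binding rows give the dual system: 6·y_press time + 2·y_ink = 58 and 1·y_press time + 4·y_ink = 17.
This yields shadow prices y_press time = 9, y_ink = 2.
banners enters the basis when its profit ≥ yᵀa₃ = 9·1 + 2·5 = 19.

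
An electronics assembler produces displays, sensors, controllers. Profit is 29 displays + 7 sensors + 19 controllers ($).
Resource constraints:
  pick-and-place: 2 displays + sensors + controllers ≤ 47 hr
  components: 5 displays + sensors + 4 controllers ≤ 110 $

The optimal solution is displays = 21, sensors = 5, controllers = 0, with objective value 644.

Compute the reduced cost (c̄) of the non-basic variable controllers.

-3

Both pick-and-place and components are binding at x*.
From A_Bᵀ y = c: 2·y_pick-and-place + 5·y_components = 29; 1·y_pick-and-place + 1·y_components = 7.
This yields shadow prices y_pick-and-place = 2, y_components = 5.
Reduced cost of controllers: c₃ − yᵀa₃ = 19 − (2·1 + 5·4) = 19 − 22 = -3.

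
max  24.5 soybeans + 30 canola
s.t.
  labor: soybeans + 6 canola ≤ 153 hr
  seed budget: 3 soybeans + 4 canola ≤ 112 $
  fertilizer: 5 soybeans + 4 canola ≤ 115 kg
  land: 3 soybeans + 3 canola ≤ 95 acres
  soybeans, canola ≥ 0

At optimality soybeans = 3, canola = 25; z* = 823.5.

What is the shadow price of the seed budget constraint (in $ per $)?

0

Check each constraint at x*: labor 153/153 (tight); seed budget 109/112 (slack 3); fertilizer 115/115 (tight); land 84/95 (slack 11).
Since seed budget, land are not tight, their duals are 0.
Dual feasibility on the basic columns requires 1·y_labor + 5·y_fertilizer = 24.5, 6·y_labor + 4·y_fertilizer = 30.
Solving: y_labor = 2, y_fertilizer = 4.5.
Shadow price of seed budget = 0.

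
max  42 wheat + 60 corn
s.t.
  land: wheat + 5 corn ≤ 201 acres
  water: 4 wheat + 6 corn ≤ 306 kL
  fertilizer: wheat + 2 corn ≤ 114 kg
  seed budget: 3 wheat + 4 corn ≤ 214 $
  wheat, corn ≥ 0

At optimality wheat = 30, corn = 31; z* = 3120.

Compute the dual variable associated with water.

Binding: water and seed budget. Non-binding: land (16 unused), fertilizer (22 unused).
By complementary slackness, y = 0 for the non-binding constraints.
The binding rows give the dual system: 4·y_water + 3·y_seed budget = 42 and 6·y_water + 4·y_seed budget = 60.
→ y_water = 6 and y_seed budget = 6.
Shadow price of water = 6.

6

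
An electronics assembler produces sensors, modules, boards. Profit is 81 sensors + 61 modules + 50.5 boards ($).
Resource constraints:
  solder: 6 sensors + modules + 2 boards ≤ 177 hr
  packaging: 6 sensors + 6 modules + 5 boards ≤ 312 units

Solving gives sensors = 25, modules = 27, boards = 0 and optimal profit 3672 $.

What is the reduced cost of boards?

Both solder and packaging are binding at x*.
Dual feasibility on the basic columns requires 6·y_solder + 6·y_packaging = 81, 1·y_solder + 6·y_packaging = 61.
→ y_solder = 4 and y_packaging = 9.5.
Reduced cost of boards: c₃ − yᵀa₃ = 50.5 − (4·2 + 9.5·5) = 50.5 − 55.5 = -5.

-5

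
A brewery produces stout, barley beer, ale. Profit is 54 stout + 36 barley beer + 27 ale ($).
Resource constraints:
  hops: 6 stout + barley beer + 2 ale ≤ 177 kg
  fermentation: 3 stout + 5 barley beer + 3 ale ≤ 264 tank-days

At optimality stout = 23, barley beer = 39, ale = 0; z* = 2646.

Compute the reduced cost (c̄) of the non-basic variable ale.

At the optimum: hops uses 177 of 177 (binding); fermentation uses 264 of 264 (binding).
The binding rows give the dual system: 6·y_hops + 3·y_fermentation = 54 and 1·y_hops + 5·y_fermentation = 36.
Solving: y_hops = 6, y_fermentation = 6.
Reduced cost of ale: c₃ − yᵀa₃ = 27 − (6·2 + 6·3) = 27 − 30 = -3.

-3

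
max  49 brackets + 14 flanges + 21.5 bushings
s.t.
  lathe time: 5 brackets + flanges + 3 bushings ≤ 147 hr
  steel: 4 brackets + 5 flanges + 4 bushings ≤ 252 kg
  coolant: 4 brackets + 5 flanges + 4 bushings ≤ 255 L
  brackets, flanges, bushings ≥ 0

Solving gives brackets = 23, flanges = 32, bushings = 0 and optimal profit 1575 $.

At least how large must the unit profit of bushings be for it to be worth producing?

31

Binding: lathe time and steel. Non-binding: coolant (3 unused).
By complementary slackness, y = 0 for the non-binding constraint.
The binding rows give the dual system: 5·y_lathe time + 4·y_steel = 49 and 1·y_lathe time + 5·y_steel = 14.
→ y_lathe time = 9 and y_steel = 1.
bushings enters the basis when its profit ≥ yᵀa₃ = 9·3 + 1·4 = 31.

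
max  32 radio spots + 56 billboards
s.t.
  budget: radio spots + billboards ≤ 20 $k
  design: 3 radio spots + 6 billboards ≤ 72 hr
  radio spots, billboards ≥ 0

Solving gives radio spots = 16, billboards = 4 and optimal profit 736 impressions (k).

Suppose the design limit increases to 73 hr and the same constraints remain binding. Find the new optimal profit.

744

Both budget and design are binding at x*.
The binding rows give the dual system: 1·y_budget + 3·y_design = 32 and 1·y_budget + 6·y_design = 56.
This yields shadow prices y_budget = 8, y_design = 8.
Δz = y_design·Δb = 8 × (1) = 8, so new z* = 736 + 8 = 744.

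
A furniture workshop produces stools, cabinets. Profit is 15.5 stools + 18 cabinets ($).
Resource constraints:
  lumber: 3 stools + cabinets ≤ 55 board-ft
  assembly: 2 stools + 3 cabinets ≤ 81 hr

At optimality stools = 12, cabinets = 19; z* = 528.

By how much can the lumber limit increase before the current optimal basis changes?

66.5

Binding constraints: lumber, assembly. The basis is B = [[3,1],[2,3]] with det 7.
Per unit increase in lumber, x* moves by d = (0.4286, -0.2857).
The basis stays optimal until cabinets reaches 0; allowable increase = 66.5 board-ft.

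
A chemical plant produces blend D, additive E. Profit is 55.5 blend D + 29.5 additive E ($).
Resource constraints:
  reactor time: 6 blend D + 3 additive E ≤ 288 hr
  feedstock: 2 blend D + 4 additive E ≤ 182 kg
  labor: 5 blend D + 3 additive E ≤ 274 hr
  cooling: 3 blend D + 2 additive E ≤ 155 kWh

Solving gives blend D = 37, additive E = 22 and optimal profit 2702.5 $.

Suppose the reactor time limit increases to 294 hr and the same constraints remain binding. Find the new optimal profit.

2747.5

At the optimum: reactor time uses 288 of 288 (binding); feedstock uses 162 of 182 (slack = 20); labor uses 251 of 274 (slack = 23); cooling uses 155 of 155 (binding).
Slack constraints have shadow price 0 (complementary slackness).
From A_Bᵀ y = c: 6·y_reactor time + 3·y_cooling = 55.5; 3·y_reactor time + 2·y_cooling = 29.5.
Solving: y_reactor time = 7.5, y_cooling = 3.5.
Δz = y_reactor time·Δb = 7.5 × (6) = 45, so new z* = 2702.5 + 45 = 2747.5.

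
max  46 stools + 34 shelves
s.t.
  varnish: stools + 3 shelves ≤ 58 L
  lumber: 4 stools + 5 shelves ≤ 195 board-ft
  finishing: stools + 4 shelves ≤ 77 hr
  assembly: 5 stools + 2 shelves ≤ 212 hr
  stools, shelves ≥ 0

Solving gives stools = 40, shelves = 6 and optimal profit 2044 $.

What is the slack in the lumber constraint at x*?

5

lumber used = 4·40 + 5·6 = 190; slack = 195 − 190 = 5.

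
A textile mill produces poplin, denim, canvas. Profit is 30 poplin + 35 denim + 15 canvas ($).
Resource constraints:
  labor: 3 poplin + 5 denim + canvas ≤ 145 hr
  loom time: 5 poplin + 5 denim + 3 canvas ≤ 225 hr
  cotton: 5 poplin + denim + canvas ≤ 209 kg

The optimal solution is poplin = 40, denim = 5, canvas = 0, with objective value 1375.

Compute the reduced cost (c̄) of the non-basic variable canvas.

-1

Binding: labor and loom time. Non-binding: cotton (4 unused).
Slack constraints have shadow price 0 (complementary slackness).
From A_Bᵀ y = c: 3·y_labor + 5·y_loom time = 30; 5·y_labor + 5·y_loom time = 35.
→ y_labor = 2.5 and y_loom time = 4.5.
Reduced cost of canvas: c₃ − yᵀa₃ = 15 − (2.5·1 + 4.5·3) = 15 − 16 = -1.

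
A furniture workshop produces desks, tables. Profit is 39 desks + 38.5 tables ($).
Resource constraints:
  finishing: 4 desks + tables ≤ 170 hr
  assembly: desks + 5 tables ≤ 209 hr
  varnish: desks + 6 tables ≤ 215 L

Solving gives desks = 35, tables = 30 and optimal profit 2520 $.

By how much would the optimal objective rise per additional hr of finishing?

Check each constraint at x*: finishing 170/170 (tight); assembly 185/209 (slack 24); varnish 215/215 (tight).
By complementary slackness, y = 0 for the non-binding constraint.
From A_Bᵀ y = c: 4·y_finishing + 1·y_varnish = 39; 1·y_finishing + 6·y_varnish = 38.5.
→ y_finishing = 8.5 and y_varnish = 5.
Shadow price of finishing = 8.5.

8.5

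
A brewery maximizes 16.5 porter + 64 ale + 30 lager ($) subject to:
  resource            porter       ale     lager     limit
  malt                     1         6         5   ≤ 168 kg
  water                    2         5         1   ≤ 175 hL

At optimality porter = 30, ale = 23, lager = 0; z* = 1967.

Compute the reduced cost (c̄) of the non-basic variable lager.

-7.5

Check each constraint at x*: malt 168/168 (tight); water 175/175 (tight).
The binding rows give the dual system: 1·y_malt + 2·y_water = 16.5 and 6·y_malt + 5·y_water = 64.
This yields shadow prices y_malt = 6.5, y_water = 5.
Reduced cost of lager: c₃ − yᵀa₃ = 30 − (6.5·5 + 5·1) = 30 − 37.5 = -7.5.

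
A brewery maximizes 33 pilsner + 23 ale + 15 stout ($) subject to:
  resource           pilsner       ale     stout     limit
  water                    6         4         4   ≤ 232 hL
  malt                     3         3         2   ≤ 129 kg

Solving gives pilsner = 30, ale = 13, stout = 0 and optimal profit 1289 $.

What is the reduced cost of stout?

At the optimum: water uses 232 of 232 (binding); malt uses 129 of 129 (binding).
From A_Bᵀ y = c: 6·y_water + 3·y_malt = 33; 4·y_water + 3·y_malt = 23.
Solving: y_water = 5, y_malt = 1.
Reduced cost of stout: c₃ − yᵀa₃ = 15 − (5·4 + 1·2) = 15 − 22 = -7.

-7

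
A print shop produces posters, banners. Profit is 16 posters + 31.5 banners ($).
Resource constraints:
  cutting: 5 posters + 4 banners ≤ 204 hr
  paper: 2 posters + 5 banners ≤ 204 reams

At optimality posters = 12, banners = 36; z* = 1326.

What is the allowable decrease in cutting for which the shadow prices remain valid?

Binding constraints: cutting, paper. The basis is B = [[5,4],[2,5]] with det 17.
Per unit decrease in cutting, x* moves by d = (-0.2941, 0.1176).
The basis stays optimal until posters reaches 0; allowable decrease = 40.8 hr.

40.8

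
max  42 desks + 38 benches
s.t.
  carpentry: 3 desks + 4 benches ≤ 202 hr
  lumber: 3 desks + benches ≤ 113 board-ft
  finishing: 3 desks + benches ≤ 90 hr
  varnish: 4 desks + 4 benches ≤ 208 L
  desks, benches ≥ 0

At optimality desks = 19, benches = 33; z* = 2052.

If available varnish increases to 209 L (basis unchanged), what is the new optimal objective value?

2061

Binding: finishing and varnish. Non-binding: carpentry (13 unused), lumber (23 unused).
Slack constraints have shadow price 0 (complementary slackness).
From A_Bᵀ y = c: 3·y_finishing + 4·y_varnish = 42; 1·y_finishing + 4·y_varnish = 38.
→ y_finishing = 2 and y_varnish = 9.
Δz = y_varnish·Δb = 9 × (1) = 9, so new z* = 2052 + 9 = 2061.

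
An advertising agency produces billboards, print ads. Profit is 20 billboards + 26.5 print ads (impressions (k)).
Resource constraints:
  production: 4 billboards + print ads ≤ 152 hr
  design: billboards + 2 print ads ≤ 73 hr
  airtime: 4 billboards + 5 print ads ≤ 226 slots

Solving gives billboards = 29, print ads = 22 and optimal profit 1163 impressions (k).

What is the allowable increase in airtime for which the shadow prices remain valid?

6

Binding constraints: design, airtime. The basis is B = [[1,2],[4,5]] with det -3.
Per unit increase in airtime, x* moves by d = (0.6667, -0.3333).
The basis stays optimal until production becomes binding; allowable increase = 6 slots.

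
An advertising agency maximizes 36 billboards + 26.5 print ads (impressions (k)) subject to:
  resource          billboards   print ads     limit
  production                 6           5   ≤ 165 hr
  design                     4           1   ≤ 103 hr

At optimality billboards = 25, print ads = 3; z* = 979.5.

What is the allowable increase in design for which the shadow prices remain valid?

7

Binding constraints: production, design. The basis is B = [[6,5],[4,1]] with det -14.
Per unit increase in design, x* moves by d = (0.3571, -0.4286).
The basis stays optimal until print ads reaches 0; allowable increase = 7 hr.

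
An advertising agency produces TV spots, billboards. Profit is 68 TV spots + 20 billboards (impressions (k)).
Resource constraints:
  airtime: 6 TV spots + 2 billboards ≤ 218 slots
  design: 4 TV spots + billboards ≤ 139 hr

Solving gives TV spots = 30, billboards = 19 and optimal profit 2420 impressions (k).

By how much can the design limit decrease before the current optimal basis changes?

Binding constraints: airtime, design. The basis is B = [[6,2],[4,1]] with det -2.
Per unit decrease in design, x* moves by d = (-1, 3).
The basis stays optimal until TV spots reaches 0; allowable decrease = 30 hr.

30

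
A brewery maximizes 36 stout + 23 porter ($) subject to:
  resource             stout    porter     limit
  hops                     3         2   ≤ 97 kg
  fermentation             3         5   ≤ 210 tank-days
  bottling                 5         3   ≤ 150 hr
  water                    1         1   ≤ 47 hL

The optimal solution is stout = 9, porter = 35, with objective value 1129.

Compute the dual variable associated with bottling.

Binding: hops and bottling. Non-binding: fermentation (8 unused), water (3 unused).
Slack constraints have shadow price 0 (complementary slackness).
The binding rows give the dual system: 3·y_hops + 5·y_bottling = 36 and 2·y_hops + 3·y_bottling = 23.
→ y_hops = 7 and y_bottling = 3.
Shadow price of bottling = 3.

3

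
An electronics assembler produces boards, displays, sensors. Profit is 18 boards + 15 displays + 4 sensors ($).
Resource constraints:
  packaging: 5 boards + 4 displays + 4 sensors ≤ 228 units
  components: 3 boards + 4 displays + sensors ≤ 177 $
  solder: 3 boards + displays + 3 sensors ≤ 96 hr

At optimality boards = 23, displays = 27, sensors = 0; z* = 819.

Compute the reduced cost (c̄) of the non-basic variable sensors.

Binding: components and solder. Non-binding: packaging (5 unused).
Slack constraints have shadow price 0 (complementary slackness).
The binding rows give the dual system: 3·y_components + 3·y_solder = 18 and 4·y_components + 1·y_solder = 15.
→ y_components = 3 and y_solder = 3.
Reduced cost of sensors: c₃ − yᵀa₃ = 4 − (3·1 + 3·3) = 4 − 12 = -8.

-8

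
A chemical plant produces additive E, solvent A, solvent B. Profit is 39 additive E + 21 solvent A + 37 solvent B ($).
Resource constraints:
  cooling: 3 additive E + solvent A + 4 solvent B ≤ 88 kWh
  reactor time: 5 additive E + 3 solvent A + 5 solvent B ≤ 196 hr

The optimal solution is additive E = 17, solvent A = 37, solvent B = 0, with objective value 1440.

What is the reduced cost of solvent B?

Both cooling and reactor time are binding at x*.
The binding rows give the dual system: 3·y_cooling + 5·y_reactor time = 39 and 1·y_cooling + 3·y_reactor time = 21.
This yields shadow prices y_cooling = 3, y_reactor time = 6.
Reduced cost of solvent B: c₃ − yᵀa₃ = 37 − (3·4 + 6·5) = 37 − 42 = -5.

-5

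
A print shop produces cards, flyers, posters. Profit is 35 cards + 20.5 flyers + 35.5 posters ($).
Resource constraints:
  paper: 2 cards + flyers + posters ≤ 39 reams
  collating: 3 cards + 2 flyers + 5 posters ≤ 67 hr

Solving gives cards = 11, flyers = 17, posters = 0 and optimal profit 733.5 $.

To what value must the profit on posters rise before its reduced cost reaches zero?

38.5

Check each constraint at x*: paper 39/39 (tight); collating 67/67 (tight).
Dual feasibility on the basic columns requires 2·y_paper + 3·y_collating = 35, 1·y_paper + 2·y_collating = 20.5.
Solving: y_paper = 8.5, y_collating = 6.
posters enters the basis when its profit ≥ yᵀa₃ = 8.5·1 + 6·5 = 38.5.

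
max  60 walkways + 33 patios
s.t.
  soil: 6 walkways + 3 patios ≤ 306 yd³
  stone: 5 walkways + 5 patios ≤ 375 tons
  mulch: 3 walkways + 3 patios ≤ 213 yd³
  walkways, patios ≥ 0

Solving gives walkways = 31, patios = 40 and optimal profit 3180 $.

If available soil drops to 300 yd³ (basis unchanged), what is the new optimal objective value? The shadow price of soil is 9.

3126

Δb = -6, so new z* = 3180 + (9)·(-6) = 3180 − 54 = 3126.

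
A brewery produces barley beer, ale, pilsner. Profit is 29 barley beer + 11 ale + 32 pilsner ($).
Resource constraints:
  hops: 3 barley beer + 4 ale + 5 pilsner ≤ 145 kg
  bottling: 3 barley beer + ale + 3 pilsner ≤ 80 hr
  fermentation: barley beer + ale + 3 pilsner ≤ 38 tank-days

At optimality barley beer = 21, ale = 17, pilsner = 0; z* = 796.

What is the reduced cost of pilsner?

Check each constraint at x*: hops 131/145 (slack 14); bottling 80/80 (tight); fermentation 38/38 (tight).
Slack constraints have shadow price 0 (complementary slackness).
The binding rows give the dual system: 3·y_bottling + 1·y_fermentation = 29 and 1·y_bottling + 1·y_fermentation = 11.
This yields shadow prices y_bottling = 9, y_fermentation = 2.
Reduced cost of pilsner: c₃ − yᵀa₃ = 32 − (9·3 + 2·3) = 32 − 33 = -1.

-1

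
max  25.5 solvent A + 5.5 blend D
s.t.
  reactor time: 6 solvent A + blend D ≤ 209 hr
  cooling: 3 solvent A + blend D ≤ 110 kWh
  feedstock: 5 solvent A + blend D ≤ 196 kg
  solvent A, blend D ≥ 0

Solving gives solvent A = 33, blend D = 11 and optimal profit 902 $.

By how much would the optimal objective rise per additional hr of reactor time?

At the optimum: reactor time uses 209 of 209 (binding); cooling uses 110 of 110 (binding); feedstock uses 176 of 196 (slack = 20).
Since feedstock is not tight, its dual is 0.
Dual feasibility on the basic columns requires 6·y_reactor time + 3·y_cooling = 25.5, 1·y_reactor time + 1·y_cooling = 5.5.
Solving: y_reactor time = 3, y_cooling = 2.5.
Shadow price of reactor time = 3.

3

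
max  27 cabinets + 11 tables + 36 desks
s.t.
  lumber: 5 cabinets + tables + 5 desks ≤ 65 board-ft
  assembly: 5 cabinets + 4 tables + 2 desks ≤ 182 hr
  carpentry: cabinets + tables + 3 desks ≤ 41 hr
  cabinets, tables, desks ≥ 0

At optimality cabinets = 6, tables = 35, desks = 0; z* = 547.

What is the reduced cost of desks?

-5

Binding: lumber and carpentry. Non-binding: assembly (12 unused).
By complementary slackness, y = 0 for the non-binding constraint.
The binding rows give the dual system: 5·y_lumber + 1·y_carpentry = 27 and 1·y_lumber + 1·y_carpentry = 11.
This yields shadow prices y_lumber = 4, y_carpentry = 7.
Reduced cost of desks: c₃ − yᵀa₃ = 36 − (4·5 + 7·3) = 36 − 41 = -5.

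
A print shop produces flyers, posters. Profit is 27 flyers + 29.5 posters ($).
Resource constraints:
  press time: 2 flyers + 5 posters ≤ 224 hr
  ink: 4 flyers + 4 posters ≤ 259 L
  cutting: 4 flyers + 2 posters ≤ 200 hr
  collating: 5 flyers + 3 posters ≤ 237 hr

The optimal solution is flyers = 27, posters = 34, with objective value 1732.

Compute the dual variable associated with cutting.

Binding: press time and collating. Non-binding: ink (15 unused), cutting (24 unused).
Slack constraints have shadow price 0 (complementary slackness).
Dual feasibility on the basic columns requires 2·y_press time + 5·y_collating = 27, 5·y_press time + 3·y_collating = 29.5.
→ y_press time = 3.5 and y_collating = 4.
Shadow price of cutting = 0.

0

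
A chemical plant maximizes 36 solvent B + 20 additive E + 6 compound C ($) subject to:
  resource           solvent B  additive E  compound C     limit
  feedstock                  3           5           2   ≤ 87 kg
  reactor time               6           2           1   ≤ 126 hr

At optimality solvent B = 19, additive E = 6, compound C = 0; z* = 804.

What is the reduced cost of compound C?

-3

Both feedstock and reactor time are binding at x*.
From A_Bᵀ y = c: 3·y_feedstock + 6·y_reactor time = 36; 5·y_feedstock + 2·y_reactor time = 20.
→ y_feedstock = 2 and y_reactor time = 5.
Reduced cost of compound C: c₃ − yᵀa₃ = 6 − (2·2 + 5·1) = 6 − 9 = -3.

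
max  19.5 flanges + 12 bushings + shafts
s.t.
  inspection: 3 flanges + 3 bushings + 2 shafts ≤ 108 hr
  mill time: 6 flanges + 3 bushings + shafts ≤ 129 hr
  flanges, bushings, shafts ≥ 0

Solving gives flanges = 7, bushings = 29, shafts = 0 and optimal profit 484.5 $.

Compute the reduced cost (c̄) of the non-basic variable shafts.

-4.5

At the optimum: inspection uses 108 of 108 (binding); mill time uses 129 of 129 (binding).
Dual feasibility on the basic columns requires 3·y_inspection + 6·y_mill time = 19.5, 3·y_inspection + 3·y_mill time = 12.
Solving: y_inspection = 1.5, y_mill time = 2.5.
Reduced cost of shafts: c₃ − yᵀa₃ = 1 − (1.5·2 + 2.5·1) = 1 − 5.5 = -4.5.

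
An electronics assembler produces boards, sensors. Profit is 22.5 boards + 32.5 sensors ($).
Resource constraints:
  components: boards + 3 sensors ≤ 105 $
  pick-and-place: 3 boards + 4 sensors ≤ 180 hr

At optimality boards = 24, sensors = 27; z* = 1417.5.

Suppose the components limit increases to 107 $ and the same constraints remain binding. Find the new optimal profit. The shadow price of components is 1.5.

Δb = 2, so new z* = 1417.5 + (1.5)·(2) = 1417.5 + 3 = 1420.5.

1420.5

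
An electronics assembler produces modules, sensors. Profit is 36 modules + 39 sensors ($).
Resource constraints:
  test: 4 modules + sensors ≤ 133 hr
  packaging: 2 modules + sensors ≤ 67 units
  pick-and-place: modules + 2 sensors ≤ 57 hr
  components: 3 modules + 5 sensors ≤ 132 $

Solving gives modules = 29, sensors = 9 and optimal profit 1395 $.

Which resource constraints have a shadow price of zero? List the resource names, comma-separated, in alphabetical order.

pick-and-place, test

test: 125/133 (slack 8)
packaging: 67/67 (binding)
pick-and-place: 47/57 (slack 10)
components: 132/132 (binding)
By complementary slackness, a constraint with positive slack has shadow price 0 → pick-and-place, test.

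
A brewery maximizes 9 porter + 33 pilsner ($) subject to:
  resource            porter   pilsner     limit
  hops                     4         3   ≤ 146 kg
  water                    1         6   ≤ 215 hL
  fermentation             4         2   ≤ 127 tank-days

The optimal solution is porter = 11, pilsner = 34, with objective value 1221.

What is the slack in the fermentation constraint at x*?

fermentation used = 4·11 + 2·34 = 112; slack = 127 − 112 = 15.

15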